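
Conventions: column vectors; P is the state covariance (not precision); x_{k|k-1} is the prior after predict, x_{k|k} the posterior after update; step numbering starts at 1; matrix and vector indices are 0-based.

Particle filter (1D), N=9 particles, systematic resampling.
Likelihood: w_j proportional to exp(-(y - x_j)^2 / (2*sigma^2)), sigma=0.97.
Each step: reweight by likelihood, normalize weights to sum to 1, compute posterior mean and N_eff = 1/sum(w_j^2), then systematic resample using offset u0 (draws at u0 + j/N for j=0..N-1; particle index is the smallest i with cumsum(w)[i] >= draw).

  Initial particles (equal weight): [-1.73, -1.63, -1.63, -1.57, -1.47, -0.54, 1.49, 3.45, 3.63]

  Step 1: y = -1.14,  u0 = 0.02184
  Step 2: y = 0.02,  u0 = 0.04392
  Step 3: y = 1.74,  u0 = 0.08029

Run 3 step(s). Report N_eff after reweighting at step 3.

step 1: w=[0.1570, 0.1663, 0.1663, 0.1712, 0.1783, 0.1560, 0.0048, 0.0000, 0.0000]  mean=-1.4219  Neff=6.0439  idx=[0, 0, 1, 2, 2, 3, 4, 4, 5]
step 2: w=[0.0696, 0.0696, 0.0834, 0.0834, 0.0834, 0.0925, 0.1089, 0.1089, 0.3001]  mean=-1.2764  Neff=6.5397  idx=[0, 2, 3, 4, 6, 7, 8, 8, 8]
step 3: w=[0.0081, 0.0116, 0.0116, 0.0116, 0.0203, 0.0203, 0.3056, 0.3056, 0.3056]  mean=-0.6252  Neff=3.5539  idx=[5, 6, 6, 7, 7, 7, 8, 8, 8]

N_eff = 3.5539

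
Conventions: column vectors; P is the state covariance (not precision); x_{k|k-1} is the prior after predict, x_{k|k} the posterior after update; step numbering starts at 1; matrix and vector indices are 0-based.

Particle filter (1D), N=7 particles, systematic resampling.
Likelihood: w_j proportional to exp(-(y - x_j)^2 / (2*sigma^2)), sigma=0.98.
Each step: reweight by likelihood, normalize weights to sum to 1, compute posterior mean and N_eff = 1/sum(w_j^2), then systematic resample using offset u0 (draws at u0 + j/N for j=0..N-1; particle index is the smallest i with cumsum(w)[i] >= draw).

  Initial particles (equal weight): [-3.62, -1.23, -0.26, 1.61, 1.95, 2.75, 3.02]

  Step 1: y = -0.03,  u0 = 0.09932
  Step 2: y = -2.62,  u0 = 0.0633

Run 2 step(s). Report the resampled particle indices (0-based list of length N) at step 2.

resampled_idx = [0, 0, 0, 1, 1, 1, 3]

step 1: w=[0.0007, 0.2556, 0.5262, 0.1334, 0.0703, 0.0097, 0.0043]  mean=-0.0624  Neff=2.7394  idx=[1, 1, 2, 2, 2, 3, 4]
step 2: w=[0.4079, 0.4079, 0.0614, 0.0614, 0.0614, 0.0001, 0.0000]  mean=-1.0510  Neff=2.9069  idx=[0, 0, 0, 1, 1, 1, 3]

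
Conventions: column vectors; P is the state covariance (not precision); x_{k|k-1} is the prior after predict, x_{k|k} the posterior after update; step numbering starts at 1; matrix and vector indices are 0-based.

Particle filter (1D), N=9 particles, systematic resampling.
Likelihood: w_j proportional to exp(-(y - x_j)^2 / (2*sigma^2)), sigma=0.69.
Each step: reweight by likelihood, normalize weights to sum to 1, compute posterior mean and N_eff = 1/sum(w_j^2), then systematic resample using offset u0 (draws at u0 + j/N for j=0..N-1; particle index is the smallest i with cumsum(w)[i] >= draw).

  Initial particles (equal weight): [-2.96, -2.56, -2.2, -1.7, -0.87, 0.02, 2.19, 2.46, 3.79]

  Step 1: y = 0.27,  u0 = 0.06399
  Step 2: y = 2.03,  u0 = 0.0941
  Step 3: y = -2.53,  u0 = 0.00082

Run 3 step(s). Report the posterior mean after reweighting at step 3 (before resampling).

post_mean = 0.0200

step 1: w=[0.0000, 0.0002, 0.0013, 0.0137, 0.2063, 0.7564, 0.0168, 0.0052, 0.0000]  mean=-0.1414  Neff=1.6255  idx=[4, 4, 5, 5, 5, 5, 5, 5, 5]
step 2: w=[0.0014, 0.0014, 0.1424, 0.1424, 0.1424, 0.1424, 0.1424, 0.1424, 0.1424]  mean=0.0174  Neff=7.0405  idx=[2, 3, 4, 4, 5, 6, 7, 8, 8]
step 3: w=[0.1111, 0.1111, 0.1111, 0.1111, 0.1111, 0.1111, 0.1111, 0.1111, 0.1111]  mean=0.0200  Neff=9.0000  idx=[0, 1, 2, 3, 4, 5, 6, 7, 8]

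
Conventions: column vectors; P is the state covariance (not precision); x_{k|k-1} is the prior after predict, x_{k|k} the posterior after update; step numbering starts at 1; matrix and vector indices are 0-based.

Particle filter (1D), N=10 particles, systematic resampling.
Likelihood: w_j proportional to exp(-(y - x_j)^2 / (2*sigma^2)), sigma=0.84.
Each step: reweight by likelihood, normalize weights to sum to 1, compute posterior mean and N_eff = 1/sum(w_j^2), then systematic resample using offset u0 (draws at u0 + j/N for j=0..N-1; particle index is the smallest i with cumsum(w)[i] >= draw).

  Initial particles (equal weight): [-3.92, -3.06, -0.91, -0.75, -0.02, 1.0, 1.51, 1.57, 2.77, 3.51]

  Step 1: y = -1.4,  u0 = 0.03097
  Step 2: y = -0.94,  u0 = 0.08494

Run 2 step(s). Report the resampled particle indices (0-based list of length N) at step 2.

step 1: w=[0.0055, 0.0703, 0.4179, 0.3672, 0.1285, 0.0084, 0.0012, 0.0010, 0.0000, 0.0000]  mean=-0.8833  Neff=3.0205  idx=[1, 2, 2, 2, 2, 3, 3, 3, 3, 4]
step 2: w=[0.0049, 0.1178, 0.1178, 0.1178, 0.1178, 0.1149, 0.1149, 0.1149, 0.1149, 0.0647]  mean=-0.7894  Neff=8.8937  idx=[1, 2, 3, 4, 5, 5, 6, 7, 8, 9]

resampled_idx = [1, 2, 3, 4, 5, 5, 6, 7, 8, 9]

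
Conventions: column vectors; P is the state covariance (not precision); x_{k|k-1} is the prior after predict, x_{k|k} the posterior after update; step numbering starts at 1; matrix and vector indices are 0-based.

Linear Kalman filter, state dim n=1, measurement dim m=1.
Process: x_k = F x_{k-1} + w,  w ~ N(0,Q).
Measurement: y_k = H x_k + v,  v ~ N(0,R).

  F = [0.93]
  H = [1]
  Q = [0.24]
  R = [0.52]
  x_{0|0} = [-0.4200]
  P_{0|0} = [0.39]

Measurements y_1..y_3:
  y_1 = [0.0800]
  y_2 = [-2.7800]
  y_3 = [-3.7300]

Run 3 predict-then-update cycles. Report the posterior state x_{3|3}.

step 1: x^-=[-0.3906]  P^-=[0.5773]  S=[1.0973]  K=[0.5261]  nu=[0.4706]  x^+=[-0.1430]  P^+=[0.2736]
step 2: x^-=[-0.1330]  P^-=[0.4766]  S=[0.9966]  K=[0.4782]  nu=[-2.6470]  x^+=[-1.3989]  P^+=[0.2487]
step 3: x^-=[-1.3010]  P^-=[0.4551]  S=[0.9751]  K=[0.4667]  nu=[-2.4290]  x^+=[-2.4346]  P^+=[0.2427]

x_post = [-2.4346]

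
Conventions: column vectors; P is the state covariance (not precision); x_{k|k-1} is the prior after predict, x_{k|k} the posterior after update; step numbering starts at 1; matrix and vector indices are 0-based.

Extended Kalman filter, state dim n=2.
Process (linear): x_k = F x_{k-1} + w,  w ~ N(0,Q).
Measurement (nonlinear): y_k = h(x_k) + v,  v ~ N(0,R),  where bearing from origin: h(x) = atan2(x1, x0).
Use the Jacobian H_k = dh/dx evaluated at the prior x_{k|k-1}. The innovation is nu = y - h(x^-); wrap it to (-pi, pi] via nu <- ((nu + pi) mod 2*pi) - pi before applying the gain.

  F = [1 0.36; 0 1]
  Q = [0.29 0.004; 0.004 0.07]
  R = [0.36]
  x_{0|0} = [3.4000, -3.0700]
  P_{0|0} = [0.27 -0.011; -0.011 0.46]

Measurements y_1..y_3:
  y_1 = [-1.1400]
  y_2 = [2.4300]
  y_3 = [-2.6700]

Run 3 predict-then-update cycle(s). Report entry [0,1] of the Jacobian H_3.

step 1: x^-=[2.2948, -3.0700]  P^-=[0.6117 0.1586; 0.1586 0.5300]  H_jac=[0.2090 0.1562]  S=[0.4100]  K=[0.3722; 0.2828]  nu=[-0.2111]  x^+=[2.2162, -3.1297]  P^+=[0.5549 0.1155; 0.1155 0.4972]
step 2: x^-=[1.0895, -3.1297]  P^-=[0.9925 0.2984; 0.2984 0.5672]  H_jac=[0.2850 0.0992]  S=[0.4631]  K=[0.6747; 0.3052]  nu=[-2.6174]  x^+=[-0.6765, -3.9285]  P^+=[0.7816 0.2031; 0.2031 0.5241]
step 3: x^-=[-2.0908, -3.9285]  P^-=[1.2858 0.3958; 0.3958 0.5941]  H_jac=[0.1984 -0.1056]  S=[0.4006]  K=[0.5323; 0.0394]  nu=[-0.6101]  x^+=[-2.4156, -3.9526]  P^+=[1.1723 0.3874; 0.3874 0.5935]

H_jac[0,1] = -0.1056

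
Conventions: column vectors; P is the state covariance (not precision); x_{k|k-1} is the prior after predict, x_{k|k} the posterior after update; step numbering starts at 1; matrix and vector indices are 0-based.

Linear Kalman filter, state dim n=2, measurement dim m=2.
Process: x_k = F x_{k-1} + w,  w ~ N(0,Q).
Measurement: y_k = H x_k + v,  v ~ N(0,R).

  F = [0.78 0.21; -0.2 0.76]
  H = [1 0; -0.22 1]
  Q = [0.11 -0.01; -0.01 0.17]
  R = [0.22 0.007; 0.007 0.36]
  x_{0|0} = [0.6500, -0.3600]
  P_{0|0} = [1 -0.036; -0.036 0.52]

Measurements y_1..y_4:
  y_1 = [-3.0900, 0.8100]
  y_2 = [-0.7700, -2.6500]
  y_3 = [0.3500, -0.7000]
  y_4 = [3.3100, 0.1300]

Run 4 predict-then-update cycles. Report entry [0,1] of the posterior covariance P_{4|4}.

P_post[0,1] = 0.0123

step 1: x^-=[0.4314, -0.4036]  P^-=[0.7295 -0.1028; -0.1028 0.5213]  S=[0.9495 -0.2563; -0.2563 0.9619]  K=[0.7482 -0.0744; 0.0478 0.5782]  nu=[-3.5214, 1.3085]  x^+=[-2.3007, 0.1847]  P^+=[0.1641 0.0146; 0.0146 0.2117]
step 2: x^-=[-1.7558, 0.6005]  P^-=[0.2239 0.0062; 0.0062 0.2944]  S=[0.4439 -0.0361; -0.0361 0.6625]  K=[0.5014 -0.0377; 0.0501 0.4451]  nu=[0.9858, -3.6368]  x^+=[-1.1244, -0.9686]  P^+=[0.1100 0.0141; 0.0141 0.1637]
step 3: x^-=[-1.0805, -0.5113]  P^-=[0.1888 0.0067; 0.0067 0.2646]  S=[0.4088 -0.0278; -0.0278 0.6308]  K=[0.4595 -0.0349; 0.0450 0.4192]  nu=[1.4305, -0.4264]  x^+=[-0.4083, -0.6256]  P^+=[0.1008 0.0128; 0.0128 0.1540]
step 4: x^-=[-0.4499, -0.3938]  P^-=[0.1823 0.0059; 0.0059 0.2591]  S=[0.4023 -0.0272; -0.0272 0.6253]  K=[0.4508 -0.0351; 0.0427 0.4141]  nu=[3.7599, 0.4248]  x^+=[1.2303, -0.0573]  P^+=[0.0989 0.0123; 0.0123 0.1521]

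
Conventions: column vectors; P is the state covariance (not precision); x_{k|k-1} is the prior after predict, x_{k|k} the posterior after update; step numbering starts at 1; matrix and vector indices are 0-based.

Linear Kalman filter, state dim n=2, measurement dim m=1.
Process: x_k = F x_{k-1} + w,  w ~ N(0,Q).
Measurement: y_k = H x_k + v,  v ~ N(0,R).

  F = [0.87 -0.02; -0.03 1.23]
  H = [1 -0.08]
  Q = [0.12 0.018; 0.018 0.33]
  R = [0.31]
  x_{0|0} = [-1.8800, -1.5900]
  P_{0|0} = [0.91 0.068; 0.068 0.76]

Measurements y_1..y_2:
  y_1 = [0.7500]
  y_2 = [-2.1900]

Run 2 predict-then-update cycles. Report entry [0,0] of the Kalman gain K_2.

step 1: x^-=[-1.6038, -1.8993]  P^-=[0.8067 0.0484; 0.0484 1.4756]  S=[1.1184]  K=[0.7178; -0.0623]  nu=[2.2019]  x^+=[-0.0232, -2.0365]  P^+=[0.2304 0.0984; 0.0984 1.4713]
step 2: x^-=[0.0205, -2.5042]  P^-=[0.2916 0.0811; 0.0811 2.5488]  S=[0.6049]  K=[0.4713; -0.2030]  nu=[-2.4109]  x^+=[-1.1156, -2.0149]  P^+=[0.1572 0.1390; 0.1390 2.5239]

K[0,0] = 0.4713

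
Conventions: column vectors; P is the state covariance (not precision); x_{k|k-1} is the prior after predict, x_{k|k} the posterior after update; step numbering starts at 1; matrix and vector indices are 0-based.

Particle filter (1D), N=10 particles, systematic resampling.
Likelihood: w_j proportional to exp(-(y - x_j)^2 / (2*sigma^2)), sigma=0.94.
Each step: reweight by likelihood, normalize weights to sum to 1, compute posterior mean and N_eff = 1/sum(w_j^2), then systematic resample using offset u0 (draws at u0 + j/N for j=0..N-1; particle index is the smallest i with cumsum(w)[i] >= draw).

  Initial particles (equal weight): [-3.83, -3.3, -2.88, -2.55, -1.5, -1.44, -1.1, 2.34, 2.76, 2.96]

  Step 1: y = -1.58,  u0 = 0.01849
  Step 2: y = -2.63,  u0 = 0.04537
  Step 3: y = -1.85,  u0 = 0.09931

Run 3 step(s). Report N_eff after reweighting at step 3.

step 1: w=[0.0140, 0.0460, 0.0942, 0.1439, 0.2443, 0.2424, 0.2152, 0.0000, 0.0000, 0.0000]  mean=-1.7956  Neff=5.0855  idx=[1, 2, 3, 4, 4, 4, 5, 5, 6, 6]
step 2: w=[0.1379, 0.1717, 0.1772, 0.0863, 0.0863, 0.0863, 0.0798, 0.0798, 0.0473, 0.0473]  mean=-2.1238  Neff=8.3705  idx=[0, 1, 1, 2, 2, 3, 4, 5, 7, 8]
step 3: w=[0.0414, 0.0746, 0.0746, 0.1031, 0.1031, 0.1269, 0.1269, 0.1269, 0.1237, 0.0989]  mean=-1.9499  Neff=9.3046  idx=[1, 3, 4, 5, 5, 6, 7, 8, 8, 9]

N_eff = 9.3046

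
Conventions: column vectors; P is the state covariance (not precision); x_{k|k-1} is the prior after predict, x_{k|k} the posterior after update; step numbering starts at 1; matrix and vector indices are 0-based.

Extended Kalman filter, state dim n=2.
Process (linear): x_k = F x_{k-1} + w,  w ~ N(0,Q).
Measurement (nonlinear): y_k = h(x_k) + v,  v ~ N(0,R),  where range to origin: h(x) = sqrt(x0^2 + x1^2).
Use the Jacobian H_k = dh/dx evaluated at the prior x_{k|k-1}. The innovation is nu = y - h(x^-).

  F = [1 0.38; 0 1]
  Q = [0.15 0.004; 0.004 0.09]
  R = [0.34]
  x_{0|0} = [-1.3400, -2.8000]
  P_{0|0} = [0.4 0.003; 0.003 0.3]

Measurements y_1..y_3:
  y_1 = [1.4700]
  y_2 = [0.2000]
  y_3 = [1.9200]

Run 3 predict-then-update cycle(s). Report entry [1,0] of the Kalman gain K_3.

K[1,0] = -0.3208

step 1: x^-=[-2.4040, -2.8000]  P^-=[0.5956 0.1210; 0.1210 0.3900]  H_jac=[-0.6514 -0.7587]  S=[0.9369]  K=[-0.5121; -0.4000]  nu=[-2.2204]  x^+=[-1.2669, -1.9119]  P^+=[0.3499 -0.0709; -0.0709 0.2401]
step 2: x^-=[-1.9934, -1.9119]  P^-=[0.4807 0.0243; 0.0243 0.3301]  H_jac=[-0.7217 -0.6922]  S=[0.7729]  K=[-0.4707; -0.3184]  nu=[-2.5620]  x^+=[-0.7875, -1.0961]  P^+=[0.3095 -0.0915; -0.0915 0.2518]
step 3: x^-=[-1.2041, -1.0961]  P^-=[0.4263 0.0082; 0.0082 0.3418]  H_jac=[-0.7395 -0.6732]  S=[0.7362]  K=[-0.4357; -0.3208]  nu=[0.2917]  x^+=[-1.3312, -1.1897]  P^+=[0.2865 -0.0947; -0.0947 0.2660]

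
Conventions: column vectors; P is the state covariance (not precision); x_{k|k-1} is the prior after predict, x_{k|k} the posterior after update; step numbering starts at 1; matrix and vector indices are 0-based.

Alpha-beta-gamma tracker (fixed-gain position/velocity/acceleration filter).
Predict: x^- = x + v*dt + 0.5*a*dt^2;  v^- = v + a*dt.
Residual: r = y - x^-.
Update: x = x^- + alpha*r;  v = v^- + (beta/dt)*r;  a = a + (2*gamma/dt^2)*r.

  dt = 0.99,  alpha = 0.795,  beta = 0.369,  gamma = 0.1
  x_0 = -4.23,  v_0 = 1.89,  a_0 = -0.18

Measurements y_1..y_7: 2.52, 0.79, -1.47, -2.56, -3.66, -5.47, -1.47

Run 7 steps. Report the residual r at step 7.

resid = 8.6302

step 1: x_pred=-2.4471  r=4.9671  x^+=1.5017  v^+=3.5632  a^+=0.8336
step 2: x_pred=5.4378  r=-4.6478  x^+=1.7428  v^+=2.6561  a^+=-0.1148
step 3: x_pred=4.3160  r=-5.7860  x^+=-0.2839  v^+=0.3858  a^+=-1.2955
step 4: x_pred=-0.5368  r=-2.0232  x^+=-2.1453  v^+=-1.6509  a^+=-1.7084
step 5: x_pred=-4.6168  r=0.9568  x^+=-3.8562  v^+=-2.9856  a^+=-1.5131
step 6: x_pred=-7.5534  r=2.0834  x^+=-5.8971  v^+=-3.7070  a^+=-1.0880
step 7: x_pred=-10.1002  r=8.6302  x^+=-3.2392  v^+=-1.5674  a^+=0.6731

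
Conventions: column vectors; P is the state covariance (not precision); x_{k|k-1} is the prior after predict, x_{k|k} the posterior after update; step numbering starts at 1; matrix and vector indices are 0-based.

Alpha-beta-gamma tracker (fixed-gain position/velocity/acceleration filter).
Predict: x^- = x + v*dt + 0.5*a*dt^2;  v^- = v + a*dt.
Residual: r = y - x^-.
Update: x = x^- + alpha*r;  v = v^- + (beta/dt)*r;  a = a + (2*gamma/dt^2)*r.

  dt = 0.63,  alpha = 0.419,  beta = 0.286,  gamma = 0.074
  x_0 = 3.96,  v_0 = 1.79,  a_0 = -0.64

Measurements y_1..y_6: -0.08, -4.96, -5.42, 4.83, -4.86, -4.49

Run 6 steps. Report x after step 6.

x_post = -6.1180

step 1: x_pred=4.9607  r=-5.0407  x^+=2.8486  v^+=-0.9015  a^+=-2.5196
step 2: x_pred=1.7807  r=-6.7407  x^+=-1.0437  v^+=-5.5489  a^+=-5.0332
step 3: x_pred=-5.5383  r=0.1183  x^+=-5.4887  v^+=-8.6661  a^+=-4.9890
step 4: x_pred=-11.9385  r=16.7685  x^+=-4.9125  v^+=-4.1968  a^+=1.2638
step 5: x_pred=-7.3057  r=2.4457  x^+=-6.2809  v^+=-2.2904  a^+=2.1757
step 6: x_pred=-7.2921  r=2.8021  x^+=-6.1180  v^+=0.3524  a^+=3.2206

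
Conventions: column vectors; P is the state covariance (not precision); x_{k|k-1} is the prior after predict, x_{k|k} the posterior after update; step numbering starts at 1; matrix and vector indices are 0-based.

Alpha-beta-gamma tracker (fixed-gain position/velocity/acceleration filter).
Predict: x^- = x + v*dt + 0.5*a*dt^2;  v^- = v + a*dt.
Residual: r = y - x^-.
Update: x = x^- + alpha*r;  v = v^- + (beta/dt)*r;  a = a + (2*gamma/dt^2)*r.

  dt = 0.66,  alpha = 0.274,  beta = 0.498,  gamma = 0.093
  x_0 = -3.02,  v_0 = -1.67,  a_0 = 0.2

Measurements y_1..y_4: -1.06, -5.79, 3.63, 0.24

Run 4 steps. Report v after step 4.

v_post = 5.6296

step 1: x_pred=-4.0786  r=3.0186  x^+=-3.2515  v^+=0.7397  a^+=1.4890
step 2: x_pred=-2.4390  r=-3.3510  x^+=-3.3572  v^+=-0.8060  a^+=0.0581
step 3: x_pred=-3.8765  r=7.5065  x^+=-1.8197  v^+=4.8963  a^+=3.2634
step 4: x_pred=2.1226  r=-1.8826  x^+=1.6068  v^+=5.6296  a^+=2.4595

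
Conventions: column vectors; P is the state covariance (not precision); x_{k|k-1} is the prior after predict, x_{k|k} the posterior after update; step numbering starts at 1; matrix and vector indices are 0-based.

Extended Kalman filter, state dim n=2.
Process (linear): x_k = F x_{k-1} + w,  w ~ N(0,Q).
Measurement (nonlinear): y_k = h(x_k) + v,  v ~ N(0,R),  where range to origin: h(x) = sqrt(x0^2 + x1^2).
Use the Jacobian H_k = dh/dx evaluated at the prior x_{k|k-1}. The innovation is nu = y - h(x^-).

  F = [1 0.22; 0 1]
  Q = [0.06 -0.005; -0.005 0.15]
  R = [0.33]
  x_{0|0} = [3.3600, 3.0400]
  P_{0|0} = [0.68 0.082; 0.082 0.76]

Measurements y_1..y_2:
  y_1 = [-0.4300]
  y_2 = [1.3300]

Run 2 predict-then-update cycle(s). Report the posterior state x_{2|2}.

step 1: x^-=[4.0288, 3.0400]  P^-=[0.8129 0.2442; 0.2442 0.9100]  H_jac=[0.7982 0.6023]  S=[1.4129]  K=[0.5633; 0.5259]  nu=[-5.4771]  x^+=[0.9434, 0.1596]  P^+=[0.3645 -0.1744; -0.1744 0.5192]
step 2: x^-=[0.9785, 0.1596]  P^-=[0.3729 -0.0652; -0.0652 0.6692]  H_jac=[0.9870 0.1610]  S=[0.6898]  K=[0.5183; 0.0630]  nu=[0.3386]  x^+=[1.1540, 0.1810]  P^+=[0.1876 -0.0877; -0.0877 0.6665]

x_post = [1.1540, 0.1810]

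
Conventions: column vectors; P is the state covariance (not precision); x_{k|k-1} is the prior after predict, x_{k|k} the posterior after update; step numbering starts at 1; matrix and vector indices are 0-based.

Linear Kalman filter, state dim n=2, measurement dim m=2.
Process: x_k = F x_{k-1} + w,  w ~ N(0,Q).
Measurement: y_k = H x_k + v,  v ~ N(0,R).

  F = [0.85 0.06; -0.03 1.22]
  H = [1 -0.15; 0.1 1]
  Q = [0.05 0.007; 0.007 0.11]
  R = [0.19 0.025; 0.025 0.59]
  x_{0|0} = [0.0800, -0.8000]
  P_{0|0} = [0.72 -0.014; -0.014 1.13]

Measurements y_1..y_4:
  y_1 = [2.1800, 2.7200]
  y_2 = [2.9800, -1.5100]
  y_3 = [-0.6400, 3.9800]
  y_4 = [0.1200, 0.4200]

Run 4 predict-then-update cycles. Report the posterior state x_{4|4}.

step 1: x^-=[0.0200, -0.9784]  P^-=[0.5728 0.0569; 0.0569 1.7936]  S=[0.7861 -0.1307; -0.1307 2.4007]  K=[0.7324 0.0874; -0.1466 0.7415]  nu=[2.0132, 3.6964]  x^+=[1.8176, 1.4674]  P^+=[0.1496 0.0549; 0.0549 0.4283]
step 2: x^-=[1.6330, 1.7357]  P^-=[0.1652 0.0914; 0.0914 0.7436]  S=[0.3445 0.0200; 0.0200 1.3536]  K=[0.4355 0.0733; -0.0908 0.5575]  nu=[1.6073, -3.4090]  x^+=[2.0831, -0.3108]  P^+=[0.0913 0.0450; 0.0450 0.3221]
step 3: x^-=[1.7520, -0.4416]  P^-=[0.1217 0.0748; 0.0748 0.5863]  S=[0.3025 0.0229; 0.0229 1.1925]  K=[0.3603 0.0660; -0.0812 0.4995]  nu=[-2.4583, 4.2464]  x^+=[1.1466, 1.8791]  P^+=[0.0762 0.0404; 0.0404 0.2886]
step 4: x^-=[1.0874, 2.2580]  P^-=[0.1102 0.0680; 0.0680 0.5367]  S=[0.2919 0.0224; 0.0224 1.1414]  K=[0.3378 0.0625; -0.0797 0.4777]  nu=[-0.6287, -1.9468]  x^+=[0.7533, 1.3781]  P^+=[0.0715 0.0382; 0.0382 0.2761]

x_post = [0.7533, 1.3781]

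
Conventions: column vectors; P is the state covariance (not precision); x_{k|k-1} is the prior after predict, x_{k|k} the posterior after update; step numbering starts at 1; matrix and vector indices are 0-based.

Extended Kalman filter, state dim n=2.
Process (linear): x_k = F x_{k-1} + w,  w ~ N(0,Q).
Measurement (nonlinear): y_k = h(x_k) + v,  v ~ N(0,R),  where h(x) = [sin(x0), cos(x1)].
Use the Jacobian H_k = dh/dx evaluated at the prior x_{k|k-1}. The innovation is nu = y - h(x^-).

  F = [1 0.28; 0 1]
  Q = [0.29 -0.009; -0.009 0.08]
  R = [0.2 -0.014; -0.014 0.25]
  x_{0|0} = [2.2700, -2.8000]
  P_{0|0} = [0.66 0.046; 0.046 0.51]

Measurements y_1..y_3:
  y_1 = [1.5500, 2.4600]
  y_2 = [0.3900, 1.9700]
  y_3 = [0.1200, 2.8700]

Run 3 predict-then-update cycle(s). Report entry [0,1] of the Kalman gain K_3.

K[0,1] = -0.0684

step 1: x^-=[1.4860, -2.8000]  P^-=[1.0157 0.1798; 0.1798 0.5900]  H_jac=[0.0847 0.0000; 0.0000 0.3350]  S=[0.2073 -0.0089; -0.0089 0.3162]  K=[0.4237 0.2024; 0.1004 0.6279]  nu=[0.5536, 3.4022]  x^+=[2.4092, -0.6083]  P^+=[0.9671 0.1333; 0.1333 0.4644]
step 2: x^-=[2.2389, -0.6083]  P^-=[1.3682 0.2544; 0.2544 0.5444]  H_jac=[-0.6195 0.0000; 0.0000 0.5714]  S=[0.7250 -0.1040; -0.1040 0.4278]  K=[-1.1607 0.0575; -0.1171 0.6988]  nu=[-0.3950, 1.1494]  x^+=[2.7634, 0.2411]  P^+=[0.3760 0.0536; 0.0536 0.3086]
step 3: x^-=[2.8310, 0.2411]  P^-=[0.7202 0.1310; 0.1310 0.3886]  H_jac=[-0.9521 0.0000; 0.0000 -0.2388]  S=[0.8530 0.0158; 0.0158 0.2722]  K=[-0.8027 -0.0684; -0.1401 -0.3328]  nu=[-0.1857, 1.8989]  x^+=[2.8502, -0.3648]  P^+=[0.1676 0.0245; 0.0245 0.3402]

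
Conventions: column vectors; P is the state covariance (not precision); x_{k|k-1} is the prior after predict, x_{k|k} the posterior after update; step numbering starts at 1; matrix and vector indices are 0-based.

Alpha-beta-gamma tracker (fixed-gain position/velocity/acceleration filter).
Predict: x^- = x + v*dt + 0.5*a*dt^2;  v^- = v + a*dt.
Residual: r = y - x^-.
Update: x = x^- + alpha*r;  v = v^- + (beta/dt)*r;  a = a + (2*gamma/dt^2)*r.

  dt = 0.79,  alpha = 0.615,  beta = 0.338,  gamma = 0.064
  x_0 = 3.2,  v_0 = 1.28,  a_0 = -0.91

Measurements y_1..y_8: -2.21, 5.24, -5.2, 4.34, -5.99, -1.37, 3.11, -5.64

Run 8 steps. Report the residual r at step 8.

step 1: x_pred=3.9272  r=-6.1372  x^+=0.1528  v^+=-2.0647  a^+=-2.1687
step 2: x_pred=-2.1550  r=7.3950  x^+=2.3929  v^+=-0.6140  a^+=-0.6520
step 3: x_pred=1.7044  r=-6.9044  x^+=-2.5418  v^+=-4.0832  a^+=-2.0681
step 4: x_pred=-6.4129  r=10.7529  x^+=0.2001  v^+=-1.1164  a^+=0.1373
step 5: x_pred=-0.6389  r=-5.3511  x^+=-3.9298  v^+=-3.2973  a^+=-0.9602
step 6: x_pred=-6.8344  r=5.4644  x^+=-3.4738  v^+=-1.7180  a^+=0.1605
step 7: x_pred=-4.7809  r=7.8909  x^+=0.0720  v^+=1.7849  a^+=1.7789
step 8: x_pred=2.0372  r=-7.6772  x^+=-2.6843  v^+=-0.0944  a^+=0.2043

resid = -7.6772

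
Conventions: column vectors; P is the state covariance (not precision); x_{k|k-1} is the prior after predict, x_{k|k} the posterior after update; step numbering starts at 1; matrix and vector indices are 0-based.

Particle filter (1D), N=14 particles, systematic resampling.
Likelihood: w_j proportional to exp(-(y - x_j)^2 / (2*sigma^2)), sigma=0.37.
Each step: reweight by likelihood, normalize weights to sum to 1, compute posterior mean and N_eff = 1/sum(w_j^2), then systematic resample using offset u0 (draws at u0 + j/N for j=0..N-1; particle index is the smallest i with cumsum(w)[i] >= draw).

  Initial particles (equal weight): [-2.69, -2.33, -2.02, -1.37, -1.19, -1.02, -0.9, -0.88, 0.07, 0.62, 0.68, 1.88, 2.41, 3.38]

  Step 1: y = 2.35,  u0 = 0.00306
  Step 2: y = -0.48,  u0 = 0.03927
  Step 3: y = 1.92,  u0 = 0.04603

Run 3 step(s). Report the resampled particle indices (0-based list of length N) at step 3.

step 1: w=[0.0000, 0.0000, 0.0000, 0.0000, 0.0000, 0.0000, 0.0000, 0.0000, 0.0000, 0.0000, 0.0000, 0.3069, 0.6788, 0.0143]  mean=2.2611  Neff=1.8014  idx=[11, 11, 11, 11, 11, 12, 12, 12, 12, 12, 12, 12, 12, 12]
step 2: w=[0.2000, 0.2000, 0.2000, 0.2000, 0.2000, 0.0000, 0.0000, 0.0000, 0.0000, 0.0000, 0.0000, 0.0000, 0.0000, 0.0000]  mean=1.8800  Neff=5.0007  idx=[0, 0, 0, 1, 1, 1, 2, 2, 3, 3, 3, 4, 4, 4]
step 3: w=[0.0714, 0.0714, 0.0714, 0.0714, 0.0714, 0.0714, 0.0714, 0.0714, 0.0714, 0.0714, 0.0714, 0.0714, 0.0714, 0.0714]  mean=1.8800  Neff=14.0000  idx=[0, 1, 2, 3, 4, 5, 6, 7, 8, 9, 10, 11, 12, 13]

resampled_idx = [0, 1, 2, 3, 4, 5, 6, 7, 8, 9, 10, 11, 12, 13]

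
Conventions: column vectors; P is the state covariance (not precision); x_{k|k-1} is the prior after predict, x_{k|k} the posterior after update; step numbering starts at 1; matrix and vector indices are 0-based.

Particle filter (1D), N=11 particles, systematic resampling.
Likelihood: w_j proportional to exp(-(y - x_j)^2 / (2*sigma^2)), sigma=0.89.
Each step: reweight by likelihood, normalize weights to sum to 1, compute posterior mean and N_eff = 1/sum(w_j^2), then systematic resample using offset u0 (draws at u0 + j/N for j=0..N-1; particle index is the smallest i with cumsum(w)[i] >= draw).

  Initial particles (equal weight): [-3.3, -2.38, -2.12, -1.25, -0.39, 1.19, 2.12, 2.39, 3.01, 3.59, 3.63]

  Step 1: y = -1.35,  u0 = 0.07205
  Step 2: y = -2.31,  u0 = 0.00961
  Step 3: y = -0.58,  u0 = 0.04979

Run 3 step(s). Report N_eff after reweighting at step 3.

step 1: w=[0.0317, 0.1789, 0.2404, 0.3474, 0.1954, 0.0060, 0.0002, 0.0001, 0.0000, 0.0000, 0.0000]  mean=-1.5430  Neff=4.0048  idx=[1, 1, 2, 2, 2, 3, 3, 3, 4, 4, 4]
step 2: w=[0.1489, 0.1489, 0.1460, 0.1460, 0.1460, 0.0735, 0.0735, 0.0735, 0.0146, 0.0146, 0.0146]  mean=-1.9300  Neff=7.9916  idx=[0, 0, 1, 1, 2, 3, 3, 4, 5, 6, 7]
step 3: w=[0.0352, 0.0352, 0.0352, 0.0352, 0.0609, 0.0609, 0.0609, 0.0609, 0.2051, 0.2051, 0.2051]  mean=-1.6213  Neff=6.8478  idx=[1, 3, 5, 6, 8, 8, 9, 9, 9, 10, 10]

N_eff = 6.8478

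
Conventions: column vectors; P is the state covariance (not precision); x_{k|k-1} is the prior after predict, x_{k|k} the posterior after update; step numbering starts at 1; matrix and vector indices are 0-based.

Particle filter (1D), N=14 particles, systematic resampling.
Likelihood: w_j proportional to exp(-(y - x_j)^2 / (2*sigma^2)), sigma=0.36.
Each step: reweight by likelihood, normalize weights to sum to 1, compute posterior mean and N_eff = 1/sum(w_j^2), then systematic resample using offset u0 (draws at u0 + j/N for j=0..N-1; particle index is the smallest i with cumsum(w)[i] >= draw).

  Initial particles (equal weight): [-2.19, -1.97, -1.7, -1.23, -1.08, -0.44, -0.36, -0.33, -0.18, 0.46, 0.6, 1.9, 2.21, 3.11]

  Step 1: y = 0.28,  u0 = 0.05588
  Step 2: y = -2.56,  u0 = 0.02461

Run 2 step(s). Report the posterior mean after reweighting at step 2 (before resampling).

post_mean = -0.3477

step 1: w=[0.0000, 0.0000, 0.0000, 0.0001, 0.0003, 0.0525, 0.0799, 0.0923, 0.1714, 0.3423, 0.2613, 0.0000, 0.0000, 0.0000]  mean=0.2007  Neff=4.3021  idx=[6, 6, 7, 8, 8, 9, 9, 9, 9, 9, 10, 10, 10, 10]
step 2: w=[0.3729, 0.3729, 0.2233, 0.0155, 0.0155, 0.0000, 0.0000, 0.0000, 0.0000, 0.0000, 0.0000, 0.0000, 0.0000, 0.0000]  mean=-0.3477  Neff=3.0452  idx=[0, 0, 0, 0, 0, 1, 1, 1, 1, 1, 1, 2, 2, 2]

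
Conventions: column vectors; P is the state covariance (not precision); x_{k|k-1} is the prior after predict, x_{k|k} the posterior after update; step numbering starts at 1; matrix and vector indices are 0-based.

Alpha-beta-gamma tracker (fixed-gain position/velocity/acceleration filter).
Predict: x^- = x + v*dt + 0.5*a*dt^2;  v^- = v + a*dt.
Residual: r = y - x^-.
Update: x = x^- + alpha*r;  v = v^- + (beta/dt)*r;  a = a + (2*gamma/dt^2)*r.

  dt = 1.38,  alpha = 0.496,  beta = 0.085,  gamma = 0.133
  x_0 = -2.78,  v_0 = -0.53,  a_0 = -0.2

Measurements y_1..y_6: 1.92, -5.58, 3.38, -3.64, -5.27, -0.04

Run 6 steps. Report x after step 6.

step 1: x_pred=-3.7018  r=5.6218  x^+=-0.9134  v^+=-0.4597  a^+=0.5852
step 2: x_pred=-0.9906  r=-4.5894  x^+=-3.2669  v^+=0.0652  a^+=-0.0558
step 3: x_pred=-3.2301  r=6.6101  x^+=0.0485  v^+=0.3954  a^+=0.8675
step 4: x_pred=1.4201  r=-5.0601  x^+=-1.0897  v^+=1.2808  a^+=0.1607
step 5: x_pred=0.8308  r=-6.1008  x^+=-2.1952  v^+=1.1268  a^+=-0.6915
step 6: x_pred=-1.2986  r=1.2586  x^+=-0.6744  v^+=0.2501  a^+=-0.5156

x_post = -0.6744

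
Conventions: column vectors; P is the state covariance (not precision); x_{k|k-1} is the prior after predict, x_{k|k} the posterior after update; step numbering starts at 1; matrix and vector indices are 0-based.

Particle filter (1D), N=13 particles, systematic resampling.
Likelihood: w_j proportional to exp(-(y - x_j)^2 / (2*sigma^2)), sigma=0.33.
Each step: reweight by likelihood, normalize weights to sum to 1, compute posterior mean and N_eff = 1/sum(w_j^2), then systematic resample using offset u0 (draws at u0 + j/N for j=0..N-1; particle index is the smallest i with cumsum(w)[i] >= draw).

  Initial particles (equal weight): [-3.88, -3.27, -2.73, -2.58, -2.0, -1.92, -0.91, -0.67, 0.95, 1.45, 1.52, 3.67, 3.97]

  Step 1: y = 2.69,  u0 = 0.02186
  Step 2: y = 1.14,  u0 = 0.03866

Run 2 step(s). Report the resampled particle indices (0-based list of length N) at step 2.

resampled_idx = [0, 0, 0, 0, 0, 1, 1, 1, 1, 2, 2, 2, 2]

step 1: w=[0.0000, 0.0000, 0.0000, 0.0000, 0.0000, 0.0000, 0.0000, 0.0000, 0.0001, 0.0557, 0.1208, 0.7884, 0.0351]  mean=3.2969  Neff=1.5614  idx=[9, 10, 10, 11, 11, 11, 11, 11, 11, 11, 11, 11, 11]
step 2: w=[0.3843, 0.3079, 0.3079, 0.0000, 0.0000, 0.0000, 0.0000, 0.0000, 0.0000, 0.0000, 0.0000, 0.0000, 0.0000]  mean=1.4931  Neff=2.9654  idx=[0, 0, 0, 0, 0, 1, 1, 1, 1, 2, 2, 2, 2]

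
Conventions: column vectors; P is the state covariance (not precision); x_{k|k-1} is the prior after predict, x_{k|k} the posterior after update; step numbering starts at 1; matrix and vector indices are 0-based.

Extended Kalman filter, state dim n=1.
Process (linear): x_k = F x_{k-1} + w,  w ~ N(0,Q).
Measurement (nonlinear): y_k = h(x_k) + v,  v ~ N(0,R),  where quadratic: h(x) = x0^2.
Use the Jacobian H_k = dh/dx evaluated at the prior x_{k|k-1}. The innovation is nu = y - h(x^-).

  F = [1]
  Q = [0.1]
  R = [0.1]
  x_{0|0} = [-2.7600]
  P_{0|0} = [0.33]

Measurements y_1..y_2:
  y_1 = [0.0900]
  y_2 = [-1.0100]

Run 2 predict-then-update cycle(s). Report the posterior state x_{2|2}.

x_post = [-0.4601]

step 1: x^-=[-2.7600]  P^-=[0.4300]  H_jac=[-5.5200]  S=[13.2023]  K=[-0.1798]  nu=[-7.5276]  x^+=[-1.4066]  P^+=[0.0033]
step 2: x^-=[-1.4066]  P^-=[0.1033]  H_jac=[-2.8133]  S=[0.9172]  K=[-0.3167]  nu=[-2.9886]  x^+=[-0.4601]  P^+=[0.0113]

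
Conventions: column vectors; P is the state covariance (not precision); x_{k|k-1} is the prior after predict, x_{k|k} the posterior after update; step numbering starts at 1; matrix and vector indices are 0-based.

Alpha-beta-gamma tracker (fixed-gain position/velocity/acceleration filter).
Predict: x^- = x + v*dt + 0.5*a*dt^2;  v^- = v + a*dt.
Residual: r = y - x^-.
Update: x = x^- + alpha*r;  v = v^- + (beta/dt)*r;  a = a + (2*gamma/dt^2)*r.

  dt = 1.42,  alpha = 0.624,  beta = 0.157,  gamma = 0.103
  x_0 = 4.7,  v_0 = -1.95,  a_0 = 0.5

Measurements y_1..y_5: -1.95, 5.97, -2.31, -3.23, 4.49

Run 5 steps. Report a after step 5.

a_post = 0.6901

step 1: x_pred=2.4351  r=-4.3851  x^+=-0.3012  v^+=-1.7248  a^+=0.0520
step 2: x_pred=-2.6980  r=8.6680  x^+=2.7108  v^+=-0.6926  a^+=0.9376
step 3: x_pred=2.6726  r=-4.9826  x^+=-0.4366  v^+=0.0878  a^+=0.4285
step 4: x_pred=0.1202  r=-3.3502  x^+=-1.9703  v^+=0.3259  a^+=0.0863
step 5: x_pred=-1.4205  r=5.9105  x^+=2.2676  v^+=1.1019  a^+=0.6901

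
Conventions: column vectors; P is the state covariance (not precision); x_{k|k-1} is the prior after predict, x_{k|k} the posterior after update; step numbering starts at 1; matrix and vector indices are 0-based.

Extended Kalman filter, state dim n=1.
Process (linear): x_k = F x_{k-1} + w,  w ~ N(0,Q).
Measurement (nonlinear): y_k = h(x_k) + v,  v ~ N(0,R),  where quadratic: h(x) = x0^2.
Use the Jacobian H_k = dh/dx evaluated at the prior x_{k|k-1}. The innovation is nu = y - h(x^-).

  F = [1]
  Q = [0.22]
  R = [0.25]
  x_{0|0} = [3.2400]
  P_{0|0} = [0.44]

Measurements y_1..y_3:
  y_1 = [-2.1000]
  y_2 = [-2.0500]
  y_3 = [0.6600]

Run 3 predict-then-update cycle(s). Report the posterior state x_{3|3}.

x_post = [0.1711]

step 1: x^-=[3.2400]  P^-=[0.6600]  H_jac=[6.4800]  S=[27.9637]  K=[0.1529]  nu=[-12.5976]  x^+=[1.3133]  P^+=[0.0059]
step 2: x^-=[1.3133]  P^-=[0.2259]  H_jac=[2.6266]  S=[1.8085]  K=[0.3281]  nu=[-3.7748]  x^+=[0.0748]  P^+=[0.0312]
step 3: x^-=[0.0748]  P^-=[0.2512]  H_jac=[0.1497]  S=[0.2556]  K=[0.1471]  nu=[0.6544]  x^+=[0.1711]  P^+=[0.2457]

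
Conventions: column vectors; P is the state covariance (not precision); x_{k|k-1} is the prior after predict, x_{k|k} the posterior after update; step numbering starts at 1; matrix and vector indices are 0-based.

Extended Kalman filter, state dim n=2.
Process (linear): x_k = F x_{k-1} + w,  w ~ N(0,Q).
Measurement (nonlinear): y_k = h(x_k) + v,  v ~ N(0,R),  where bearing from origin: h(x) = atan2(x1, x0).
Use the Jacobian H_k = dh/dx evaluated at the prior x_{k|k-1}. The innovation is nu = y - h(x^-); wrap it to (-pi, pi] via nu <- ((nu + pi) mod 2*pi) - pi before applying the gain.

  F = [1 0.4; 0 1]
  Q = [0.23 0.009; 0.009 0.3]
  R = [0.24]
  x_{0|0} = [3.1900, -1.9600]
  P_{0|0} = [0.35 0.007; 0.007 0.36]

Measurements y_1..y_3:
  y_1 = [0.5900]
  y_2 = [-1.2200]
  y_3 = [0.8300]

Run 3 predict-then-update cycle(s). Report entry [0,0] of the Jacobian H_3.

H_jac[0,0] = 0.3456

step 1: x^-=[2.4060, -1.9600]  P^-=[0.6432 0.1600; 0.1600 0.6600]  H_jac=[0.2035 0.2498]  S=[0.3241]  K=[0.5272; 0.6092]  nu=[1.2736]  x^+=[3.0775, -1.1841]  P^+=[0.5531 0.0559; 0.0559 0.5397]
step 2: x^-=[2.6038, -1.1841]  P^-=[0.9142 0.2808; 0.2808 0.8397]  H_jac=[0.1447 0.3182]  S=[0.3701]  K=[0.5990; 0.8319]  nu=[-0.7932]  x^+=[2.1287, -1.8440]  P^+=[0.7814 0.0964; 0.0964 0.5836]
step 3: x^-=[1.3911, -1.8440]  P^-=[1.1819 0.3388; 0.3388 0.8836]  H_jac=[0.3456 0.2607]  S=[0.5023]  K=[0.9891; 0.6918]  nu=[1.7545]  x^+=[3.1264, -0.6303]  P^+=[0.6905 -0.0049; -0.0049 0.6432]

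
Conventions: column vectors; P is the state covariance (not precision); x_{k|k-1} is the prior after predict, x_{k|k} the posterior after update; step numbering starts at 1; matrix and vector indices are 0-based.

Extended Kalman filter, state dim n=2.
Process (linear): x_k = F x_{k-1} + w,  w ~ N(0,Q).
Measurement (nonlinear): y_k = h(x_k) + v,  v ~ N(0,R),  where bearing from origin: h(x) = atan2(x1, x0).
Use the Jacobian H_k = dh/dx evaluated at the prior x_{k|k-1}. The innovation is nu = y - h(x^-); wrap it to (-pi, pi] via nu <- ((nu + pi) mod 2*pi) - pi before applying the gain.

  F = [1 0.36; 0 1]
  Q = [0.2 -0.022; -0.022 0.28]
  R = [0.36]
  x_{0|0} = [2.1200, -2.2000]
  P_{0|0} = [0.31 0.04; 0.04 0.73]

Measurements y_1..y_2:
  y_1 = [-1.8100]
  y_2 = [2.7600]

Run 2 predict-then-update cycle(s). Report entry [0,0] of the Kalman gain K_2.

step 1: x^-=[1.3280, -2.2000]  P^-=[0.6334 0.2808; 0.2808 1.0100]  H_jac=[0.3332 0.2011]  S=[0.5088]  K=[0.5258; 0.5831]  nu=[-0.7823]  x^+=[0.9167, -2.6561]  P^+=[0.4928 0.1248; 0.1248 0.8370]
step 2: x^-=[-0.0395, -2.6561]  P^-=[0.8911 0.4042; 0.4042 1.1170]  H_jac=[0.3764 -0.0056]  S=[0.4846]  K=[0.6875; 0.3010]  nu=[-1.9375]  x^+=[-1.3716, -3.2394]  P^+=[0.6621 0.3039; 0.3039 1.0731]

K[0,0] = 0.6875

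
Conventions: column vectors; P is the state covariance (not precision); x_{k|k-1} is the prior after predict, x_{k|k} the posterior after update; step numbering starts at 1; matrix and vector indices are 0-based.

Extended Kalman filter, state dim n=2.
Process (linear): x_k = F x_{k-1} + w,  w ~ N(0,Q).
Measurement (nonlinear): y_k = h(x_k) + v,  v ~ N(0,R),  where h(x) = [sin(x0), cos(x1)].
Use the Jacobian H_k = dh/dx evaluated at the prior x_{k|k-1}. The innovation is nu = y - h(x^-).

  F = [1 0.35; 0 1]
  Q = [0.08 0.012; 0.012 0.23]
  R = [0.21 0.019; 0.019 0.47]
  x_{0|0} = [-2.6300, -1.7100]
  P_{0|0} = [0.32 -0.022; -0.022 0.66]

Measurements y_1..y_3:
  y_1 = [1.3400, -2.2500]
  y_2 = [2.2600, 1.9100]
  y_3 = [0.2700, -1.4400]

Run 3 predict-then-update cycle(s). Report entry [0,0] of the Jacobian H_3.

H_jac[0,0] = 0.8800

step 1: x^-=[-3.2285, -1.7100]  P^-=[0.4655 0.2210; 0.2210 0.8900]  H_jac=[-0.9962 0.0000; 0.0000 0.9903]  S=[0.6719 -0.1990; -0.1990 1.3429]  K=[-0.6713 0.0635; -0.1394 0.6357]  nu=[1.2532, -2.1112]  x^+=[-4.2038, -3.2268]  P^+=[0.1403 0.0173; 0.0173 0.2990]
step 2: x^-=[-5.3331, -3.2268]  P^-=[0.2690 0.1339; 0.1339 0.5290]  H_jac=[0.5816 0.0000; 0.0000 -0.0851]  S=[0.3010 0.0124; 0.0124 0.4738]  K=[0.5213 -0.0377; 0.2629 -0.1018]  nu=[1.4466, 2.9064]  x^+=[-4.6884, -3.1423]  P^+=[0.1870 0.0916; 0.0916 0.5040]
step 3: x^-=[-5.7882, -3.1423]  P^-=[0.3929 0.2800; 0.2800 0.7340]  H_jac=[0.8800 0.0000; 0.0000 -0.0008]  S=[0.5142 0.0188; 0.0188 0.4700]  K=[0.6733 -0.0274; 0.4799 -0.0204]  nu=[-0.2050, -0.4400]  x^+=[-5.9142, -3.2317]  P^+=[0.1601 0.1141; 0.1141 0.6157]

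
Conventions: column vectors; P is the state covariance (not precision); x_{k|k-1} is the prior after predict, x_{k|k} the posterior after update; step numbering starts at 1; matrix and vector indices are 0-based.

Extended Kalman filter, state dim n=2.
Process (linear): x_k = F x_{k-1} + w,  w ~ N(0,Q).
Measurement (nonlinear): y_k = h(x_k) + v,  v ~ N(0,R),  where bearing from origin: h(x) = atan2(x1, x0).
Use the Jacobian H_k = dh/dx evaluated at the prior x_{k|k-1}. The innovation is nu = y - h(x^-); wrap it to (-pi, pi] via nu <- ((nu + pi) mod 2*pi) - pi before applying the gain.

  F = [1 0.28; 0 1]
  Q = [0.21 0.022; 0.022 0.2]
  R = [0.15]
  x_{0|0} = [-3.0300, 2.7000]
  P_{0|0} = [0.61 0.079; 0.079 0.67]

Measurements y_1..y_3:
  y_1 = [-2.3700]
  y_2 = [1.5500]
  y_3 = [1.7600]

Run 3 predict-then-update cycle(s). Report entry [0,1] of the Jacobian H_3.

step 1: x^-=[-2.2740, 2.7000]  P^-=[0.9168 0.2886; 0.2886 0.8700]  H_jac=[-0.2167 -0.1825]  S=[0.2448]  K=[-1.0264; -0.9039]  nu=[1.6424]  x^+=[-3.9598, 1.2155]  P^+=[0.6588 0.0615; 0.0615 0.6700]
step 2: x^-=[-3.6195, 1.2155]  P^-=[0.9558 0.2710; 0.2710 0.8700]  H_jac=[-0.0834 -0.2483]  S=[0.2215]  K=[-0.6636; -1.0772]  nu=[-1.2676]  x^+=[-2.7783, 2.5810]  P^+=[0.8582 0.1127; 0.1127 0.6130]
step 3: x^-=[-2.0556, 2.5810]  P^-=[1.1794 0.3063; 0.3063 0.8130]  H_jac=[-0.2371 -0.1888]  S=[0.2727]  K=[-1.2374; -0.8292]  nu=[-0.4834]  x^+=[-1.4575, 2.9818]  P^+=[0.7618 0.0265; 0.0265 0.6254]

H_jac[0,1] = -0.1888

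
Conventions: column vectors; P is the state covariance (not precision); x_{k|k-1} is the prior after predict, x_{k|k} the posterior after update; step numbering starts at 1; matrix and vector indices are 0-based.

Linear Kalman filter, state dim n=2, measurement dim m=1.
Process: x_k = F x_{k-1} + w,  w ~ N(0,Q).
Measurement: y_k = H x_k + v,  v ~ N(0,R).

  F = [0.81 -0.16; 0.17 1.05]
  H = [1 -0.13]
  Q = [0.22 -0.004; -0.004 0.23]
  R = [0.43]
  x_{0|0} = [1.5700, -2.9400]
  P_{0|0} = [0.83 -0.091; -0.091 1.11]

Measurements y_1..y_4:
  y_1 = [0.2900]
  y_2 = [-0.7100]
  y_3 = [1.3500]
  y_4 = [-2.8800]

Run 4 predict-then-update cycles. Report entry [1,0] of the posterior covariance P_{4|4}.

P_post[1,0] = -0.0146

step 1: x^-=[1.7421, -2.8201]  P^-=[0.8166 -0.1511; -0.1511 1.4453]  S=[1.3103]  K=[0.6382; -0.2587]  nu=[-1.8187]  x^+=[0.5814, -2.3496]  P^+=[0.2829 0.0652; 0.0652 1.3576]
step 2: x^-=[0.8469, -2.3682]  P^-=[0.4235 -0.1394; -0.1394 1.7582]  S=[0.9194]  K=[0.4803; -0.4002]  nu=[-1.8647]  x^+=[-0.0487, -1.6219]  P^+=[0.2114 0.0373; 0.0373 1.6109]
step 3: x^-=[0.2200, -1.7113]  P^-=[0.3902 -0.2148; -0.2148 2.0255]  S=[0.9103]  K=[0.4594; -0.5252]  nu=[0.9075]  x^+=[0.6369, -2.1879]  P^+=[0.1982 0.0048; 0.0048 1.7744]
step 4: x^-=[0.8660, -2.1890]  P^-=[0.3942 -0.2708; -0.2708 2.1937]  S=[0.9317]  K=[0.4609; -0.5968]  nu=[-4.0305]  x^+=[-0.9916, 0.2164]  P^+=[0.1963 -0.0146; -0.0146 1.8619]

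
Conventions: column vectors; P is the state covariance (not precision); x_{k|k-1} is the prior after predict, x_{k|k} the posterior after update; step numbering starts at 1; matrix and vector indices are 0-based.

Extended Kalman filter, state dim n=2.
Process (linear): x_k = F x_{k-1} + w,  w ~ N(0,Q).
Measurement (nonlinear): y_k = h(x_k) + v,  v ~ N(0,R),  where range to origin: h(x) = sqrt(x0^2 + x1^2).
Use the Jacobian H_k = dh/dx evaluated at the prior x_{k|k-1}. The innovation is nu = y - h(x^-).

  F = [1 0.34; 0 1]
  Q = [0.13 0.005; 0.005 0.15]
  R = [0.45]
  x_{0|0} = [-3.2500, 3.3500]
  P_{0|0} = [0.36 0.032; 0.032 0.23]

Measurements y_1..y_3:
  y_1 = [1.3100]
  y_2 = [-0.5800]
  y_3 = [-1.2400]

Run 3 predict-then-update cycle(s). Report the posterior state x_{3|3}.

x_post = [0.2610, 0.4084]

step 1: x^-=[-2.1110, 3.3500]  P^-=[0.5383 0.1152; 0.1152 0.3800]  H_jac=[-0.5331 0.8460]  S=[0.7711]  K=[-0.2458; 0.3373]  nu=[-2.6496]  x^+=[-1.4597, 2.4563]  P^+=[0.4918 0.1791; 0.1791 0.2923]
step 2: x^-=[-0.6245, 2.4563]  P^-=[0.7774 0.2835; 0.2835 0.4423]  H_jac=[-0.2464 0.9692]  S=[0.7772]  K=[0.1071; 0.4616]  nu=[-3.1145]  x^+=[-0.9580, 1.0186]  P^+=[0.7684 0.2451; 0.2451 0.2767]
step 3: x^-=[-0.6117, 1.0186]  P^-=[1.0971 0.3442; 0.3442 0.4267]  H_jac=[-0.5148 0.8573]  S=[0.7506]  K=[-0.3594; 0.2513]  nu=[-2.4281]  x^+=[0.2610, 0.4084]  P^+=[1.0001 0.4119; 0.4119 0.3793]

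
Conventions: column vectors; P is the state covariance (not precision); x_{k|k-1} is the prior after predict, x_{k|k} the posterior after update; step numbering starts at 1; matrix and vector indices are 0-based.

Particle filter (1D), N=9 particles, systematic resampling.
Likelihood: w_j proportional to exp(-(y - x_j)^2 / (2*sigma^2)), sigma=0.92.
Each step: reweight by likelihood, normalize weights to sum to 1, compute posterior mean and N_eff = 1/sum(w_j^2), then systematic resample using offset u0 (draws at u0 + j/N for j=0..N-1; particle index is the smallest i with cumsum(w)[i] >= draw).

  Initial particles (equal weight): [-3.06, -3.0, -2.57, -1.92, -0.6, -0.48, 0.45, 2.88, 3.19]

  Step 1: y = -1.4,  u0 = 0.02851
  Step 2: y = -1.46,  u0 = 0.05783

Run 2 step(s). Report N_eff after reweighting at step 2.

N_eff = 8.1446

step 1: w=[0.0626, 0.0702, 0.1419, 0.2716, 0.2183, 0.1932, 0.0422, 0.0000, 0.0000]  mean=-1.4930  Neff=5.2768  idx=[0, 2, 2, 3, 3, 4, 4, 5, 5]
step 2: w=[0.0410, 0.0898, 0.0898, 0.1641, 0.1641, 0.1201, 0.1201, 0.1054, 0.1054]  mean=-1.4626  Neff=8.1446  idx=[1, 2, 3, 4, 4, 5, 6, 7, 8]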